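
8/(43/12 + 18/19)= 1824/1033 = 1.77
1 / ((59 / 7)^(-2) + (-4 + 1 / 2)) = -6962/24269 = -0.29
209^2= 43681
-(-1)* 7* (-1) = -7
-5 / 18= -0.28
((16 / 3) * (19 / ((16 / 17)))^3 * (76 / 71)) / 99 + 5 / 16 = 640688813/1349568 = 474.74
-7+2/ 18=-62/9 = -6.89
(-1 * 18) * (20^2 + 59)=-8262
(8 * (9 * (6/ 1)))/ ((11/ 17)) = 7344/11 = 667.64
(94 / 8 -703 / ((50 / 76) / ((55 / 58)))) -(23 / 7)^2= -1012.34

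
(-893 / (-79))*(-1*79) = -893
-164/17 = -9.65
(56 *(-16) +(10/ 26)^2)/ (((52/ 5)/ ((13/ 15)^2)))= -151399/2340 = -64.70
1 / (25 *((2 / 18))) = 9/25 = 0.36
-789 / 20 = -39.45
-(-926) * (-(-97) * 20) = 1796440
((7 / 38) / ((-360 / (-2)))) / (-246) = -7/1682640 = 0.00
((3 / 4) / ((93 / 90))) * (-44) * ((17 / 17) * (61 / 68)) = -30195/1054 = -28.65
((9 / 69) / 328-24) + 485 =3477787/7544 = 461.00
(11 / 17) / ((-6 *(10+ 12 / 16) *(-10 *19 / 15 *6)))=11/83334 = 0.00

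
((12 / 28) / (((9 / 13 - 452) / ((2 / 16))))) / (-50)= 39/16427600 = 0.00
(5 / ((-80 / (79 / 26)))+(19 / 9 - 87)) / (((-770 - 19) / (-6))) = -318535/492336 = -0.65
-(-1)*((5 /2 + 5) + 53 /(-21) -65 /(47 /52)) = -132137/1974 = -66.94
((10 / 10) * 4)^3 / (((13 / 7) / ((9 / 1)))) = 4032/13 = 310.15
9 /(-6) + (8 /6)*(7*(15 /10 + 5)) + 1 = 361/6 = 60.17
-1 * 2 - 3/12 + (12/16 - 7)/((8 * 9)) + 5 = 767/288 = 2.66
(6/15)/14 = 1/35 = 0.03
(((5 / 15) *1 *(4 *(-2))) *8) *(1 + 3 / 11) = -896/33 = -27.15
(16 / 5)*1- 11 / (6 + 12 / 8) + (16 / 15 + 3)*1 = 29/5 = 5.80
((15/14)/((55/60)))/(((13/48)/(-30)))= -129600/1001 = -129.47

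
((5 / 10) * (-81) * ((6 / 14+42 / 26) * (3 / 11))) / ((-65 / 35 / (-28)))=-340.38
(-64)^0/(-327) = -1/327 = 0.00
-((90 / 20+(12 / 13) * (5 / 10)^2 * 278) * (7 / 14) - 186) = 7887/52 = 151.67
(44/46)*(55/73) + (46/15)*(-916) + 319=-62694179/25185 = -2489.35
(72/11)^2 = 5184/121 = 42.84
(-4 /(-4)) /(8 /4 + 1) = 1/3 = 0.33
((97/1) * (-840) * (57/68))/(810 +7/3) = -3483270/41429 = -84.08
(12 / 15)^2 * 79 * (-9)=-11376/25 = -455.04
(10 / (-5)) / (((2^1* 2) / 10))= -5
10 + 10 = 20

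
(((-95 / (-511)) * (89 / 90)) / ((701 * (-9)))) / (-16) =1691/928482912 = 0.00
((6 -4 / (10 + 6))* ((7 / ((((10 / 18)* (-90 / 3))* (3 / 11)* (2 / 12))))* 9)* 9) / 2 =-430353/200 = -2151.76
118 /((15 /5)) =118/3 = 39.33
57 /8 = 7.12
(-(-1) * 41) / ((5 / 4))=164/5 = 32.80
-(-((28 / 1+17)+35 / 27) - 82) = 3464/27 = 128.30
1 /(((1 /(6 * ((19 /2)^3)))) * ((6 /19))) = 130321/8 = 16290.12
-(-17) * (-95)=-1615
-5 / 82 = -0.06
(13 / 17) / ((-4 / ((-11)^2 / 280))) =-1573/19040 = -0.08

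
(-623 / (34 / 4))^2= 1552516/289 = 5372.03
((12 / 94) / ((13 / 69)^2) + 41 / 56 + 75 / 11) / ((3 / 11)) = 54539549/1334424 = 40.87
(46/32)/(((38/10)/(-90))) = -5175/152 = -34.05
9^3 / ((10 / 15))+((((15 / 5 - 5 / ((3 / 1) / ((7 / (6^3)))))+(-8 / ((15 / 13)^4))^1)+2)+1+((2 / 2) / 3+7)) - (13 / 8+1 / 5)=12379961/11250 = 1100.44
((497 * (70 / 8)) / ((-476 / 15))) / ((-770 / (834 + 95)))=989385/5984 = 165.34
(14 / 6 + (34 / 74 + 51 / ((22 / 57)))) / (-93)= -329497/227106 = -1.45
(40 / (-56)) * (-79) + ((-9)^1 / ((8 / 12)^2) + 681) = 20081/28 = 717.18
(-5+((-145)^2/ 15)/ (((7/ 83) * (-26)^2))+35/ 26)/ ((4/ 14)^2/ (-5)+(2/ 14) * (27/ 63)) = 10400075/22308 = 466.20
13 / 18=0.72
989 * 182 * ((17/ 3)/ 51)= 179998/9 = 19999.78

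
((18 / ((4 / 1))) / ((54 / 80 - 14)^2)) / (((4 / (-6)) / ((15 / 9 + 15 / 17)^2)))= -120000/485809 = -0.25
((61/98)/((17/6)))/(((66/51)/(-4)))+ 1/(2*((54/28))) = -6109/14553 = -0.42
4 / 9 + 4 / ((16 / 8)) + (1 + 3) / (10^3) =2.45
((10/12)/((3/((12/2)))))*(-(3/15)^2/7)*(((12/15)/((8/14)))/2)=-1/150 = -0.01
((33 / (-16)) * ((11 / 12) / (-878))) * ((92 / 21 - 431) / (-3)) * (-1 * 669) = -241740697/1180032 = -204.86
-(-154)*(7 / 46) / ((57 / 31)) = 16709/1311 = 12.75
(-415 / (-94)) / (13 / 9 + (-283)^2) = 3735/67756516 = 0.00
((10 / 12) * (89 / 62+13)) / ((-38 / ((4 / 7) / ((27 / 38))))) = -4475/17577 = -0.25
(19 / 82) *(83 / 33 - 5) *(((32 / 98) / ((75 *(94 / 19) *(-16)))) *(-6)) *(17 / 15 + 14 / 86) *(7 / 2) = -13718/15915375 = 0.00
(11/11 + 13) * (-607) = -8498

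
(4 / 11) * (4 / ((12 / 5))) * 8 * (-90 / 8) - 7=-677/11 = -61.55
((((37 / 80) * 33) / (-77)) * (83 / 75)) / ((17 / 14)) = -3071/17000 = -0.18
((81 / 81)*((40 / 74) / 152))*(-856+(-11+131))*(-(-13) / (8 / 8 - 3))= 11960/703 = 17.01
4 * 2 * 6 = 48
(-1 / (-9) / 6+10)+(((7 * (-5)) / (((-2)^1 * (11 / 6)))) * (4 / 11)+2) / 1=101209/6534 = 15.49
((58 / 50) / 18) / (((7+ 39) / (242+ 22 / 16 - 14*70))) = -170897/165600 = -1.03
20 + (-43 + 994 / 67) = -547/67 = -8.16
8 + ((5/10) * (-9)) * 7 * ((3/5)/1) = -109/10 = -10.90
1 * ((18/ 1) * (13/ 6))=39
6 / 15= 2/5 = 0.40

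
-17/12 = -1.42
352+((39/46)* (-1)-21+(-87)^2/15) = 834.75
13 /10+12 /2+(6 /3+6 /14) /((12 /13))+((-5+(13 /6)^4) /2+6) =2218091/90720 = 24.45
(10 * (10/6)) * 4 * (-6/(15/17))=-1360/3 = -453.33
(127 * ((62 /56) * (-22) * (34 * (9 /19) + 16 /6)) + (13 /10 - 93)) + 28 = -231946613/3990 = -58131.98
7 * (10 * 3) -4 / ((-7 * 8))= 2941/14 = 210.07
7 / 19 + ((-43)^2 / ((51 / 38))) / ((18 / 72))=5340269/969 = 5511.11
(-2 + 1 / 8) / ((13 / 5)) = -0.72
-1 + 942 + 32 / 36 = 8477/9 = 941.89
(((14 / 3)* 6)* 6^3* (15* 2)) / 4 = 45360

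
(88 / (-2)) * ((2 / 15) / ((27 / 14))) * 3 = -9.13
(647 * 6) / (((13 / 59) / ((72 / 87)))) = 5496912/377 = 14580.67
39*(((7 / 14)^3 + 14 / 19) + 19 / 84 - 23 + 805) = 32495021/1064 = 30540.43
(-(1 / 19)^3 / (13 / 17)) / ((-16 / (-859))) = -14603/1426672 = -0.01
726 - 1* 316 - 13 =397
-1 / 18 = -0.06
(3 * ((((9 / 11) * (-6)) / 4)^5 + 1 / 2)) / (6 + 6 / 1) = -11772091/20614528 = -0.57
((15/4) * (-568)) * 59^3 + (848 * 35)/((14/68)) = -437313110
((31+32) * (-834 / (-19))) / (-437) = -52542/8303 = -6.33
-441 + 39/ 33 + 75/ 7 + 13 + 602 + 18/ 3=14776/77 = 191.90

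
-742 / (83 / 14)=-10388/83 = -125.16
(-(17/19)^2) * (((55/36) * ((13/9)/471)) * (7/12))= -1446445/661080528 = 0.00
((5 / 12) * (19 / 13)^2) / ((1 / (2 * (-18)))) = -5415/169 = -32.04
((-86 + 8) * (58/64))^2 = 1279161/256 = 4996.72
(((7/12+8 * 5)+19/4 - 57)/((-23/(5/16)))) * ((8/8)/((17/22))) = 1925/9384 = 0.21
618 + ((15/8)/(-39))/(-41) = 2635157/4264 = 618.00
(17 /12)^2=289/144 = 2.01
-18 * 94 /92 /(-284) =423/6532 = 0.06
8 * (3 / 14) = 12/7 = 1.71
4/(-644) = -0.01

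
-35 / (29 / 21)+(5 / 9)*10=-5165/261 = -19.79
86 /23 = 3.74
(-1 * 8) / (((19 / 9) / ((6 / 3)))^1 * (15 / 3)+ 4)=-144/167 = -0.86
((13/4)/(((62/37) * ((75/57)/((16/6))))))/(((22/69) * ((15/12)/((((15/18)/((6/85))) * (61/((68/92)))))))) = 294906391/30690 = 9609.20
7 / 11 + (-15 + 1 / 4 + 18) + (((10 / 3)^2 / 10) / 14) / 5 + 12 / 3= 21905/2772 = 7.90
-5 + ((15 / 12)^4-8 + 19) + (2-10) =113/256 = 0.44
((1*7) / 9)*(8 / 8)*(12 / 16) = 7/12 = 0.58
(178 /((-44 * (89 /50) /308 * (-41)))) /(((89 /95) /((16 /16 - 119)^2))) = 253753.36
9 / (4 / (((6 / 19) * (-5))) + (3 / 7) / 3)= -945/251 = -3.76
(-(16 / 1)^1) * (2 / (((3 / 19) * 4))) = -152/3 = -50.67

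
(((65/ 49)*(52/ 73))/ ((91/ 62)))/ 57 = 16120/1427223 = 0.01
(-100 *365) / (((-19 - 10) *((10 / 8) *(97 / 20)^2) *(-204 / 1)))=-2920000/13915911 = -0.21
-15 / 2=-7.50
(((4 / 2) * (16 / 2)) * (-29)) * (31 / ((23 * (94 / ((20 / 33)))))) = -143840/35673 = -4.03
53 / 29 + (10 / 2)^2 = 778/29 = 26.83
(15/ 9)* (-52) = -260/3 = -86.67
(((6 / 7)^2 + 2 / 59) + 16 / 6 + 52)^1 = 480790/8673 = 55.44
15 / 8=1.88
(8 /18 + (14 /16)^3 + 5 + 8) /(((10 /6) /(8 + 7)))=65039/512 = 127.03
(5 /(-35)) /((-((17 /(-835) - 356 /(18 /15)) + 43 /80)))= -40080/83087711 = 0.00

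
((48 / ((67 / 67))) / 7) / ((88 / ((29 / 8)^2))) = 2523/2464 = 1.02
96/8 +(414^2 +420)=171828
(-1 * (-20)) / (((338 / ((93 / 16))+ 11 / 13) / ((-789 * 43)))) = -820354860/71327 = -11501.32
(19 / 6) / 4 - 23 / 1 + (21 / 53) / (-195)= -1836353/82680 = -22.21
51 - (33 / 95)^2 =459186/9025 = 50.88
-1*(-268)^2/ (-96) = 4489/6 = 748.17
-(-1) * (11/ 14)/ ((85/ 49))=77/170 = 0.45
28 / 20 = 7/5 = 1.40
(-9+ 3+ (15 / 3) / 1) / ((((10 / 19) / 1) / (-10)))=19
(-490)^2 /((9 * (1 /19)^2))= 9630677.78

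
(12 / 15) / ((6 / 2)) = 4/15 = 0.27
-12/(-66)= 2/11 = 0.18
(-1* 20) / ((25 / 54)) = -216/5 = -43.20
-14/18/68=-7/612 = -0.01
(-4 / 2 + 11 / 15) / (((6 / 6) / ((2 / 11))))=-38/165 = -0.23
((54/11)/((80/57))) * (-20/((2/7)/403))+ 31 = -4340155/44 = -98639.89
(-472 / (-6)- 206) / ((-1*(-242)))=-191/363 = -0.53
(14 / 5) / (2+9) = 14/55 = 0.25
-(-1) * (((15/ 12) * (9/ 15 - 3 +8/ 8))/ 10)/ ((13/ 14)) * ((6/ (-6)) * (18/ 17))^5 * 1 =23147208/92290705 = 0.25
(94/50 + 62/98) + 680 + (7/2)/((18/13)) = 30210283/44100 = 685.04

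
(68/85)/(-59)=-4/295 = -0.01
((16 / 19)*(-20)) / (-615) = 64/2337 = 0.03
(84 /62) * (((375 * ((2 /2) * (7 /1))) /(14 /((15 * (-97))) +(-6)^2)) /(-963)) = -8911875/86849011 = -0.10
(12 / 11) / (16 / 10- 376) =-5/1716 = 0.00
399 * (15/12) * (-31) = -61845/4 = -15461.25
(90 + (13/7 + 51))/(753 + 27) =50/273 = 0.18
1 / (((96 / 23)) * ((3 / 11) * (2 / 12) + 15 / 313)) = 79189/30864 = 2.57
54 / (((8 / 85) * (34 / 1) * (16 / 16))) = 135/8 = 16.88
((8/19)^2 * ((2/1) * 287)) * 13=477568/361 = 1322.90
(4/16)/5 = 1/20 = 0.05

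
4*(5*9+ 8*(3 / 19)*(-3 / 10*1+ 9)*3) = 311.87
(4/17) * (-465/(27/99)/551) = -0.73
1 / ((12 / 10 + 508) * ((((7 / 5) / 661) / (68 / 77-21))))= -25597225/1372294 = -18.65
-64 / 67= -0.96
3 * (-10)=-30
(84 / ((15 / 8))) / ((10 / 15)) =336/5 = 67.20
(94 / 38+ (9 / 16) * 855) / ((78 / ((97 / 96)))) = 14254829/2276352 = 6.26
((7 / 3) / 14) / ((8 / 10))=5/24 = 0.21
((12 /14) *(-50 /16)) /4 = -75/112 = -0.67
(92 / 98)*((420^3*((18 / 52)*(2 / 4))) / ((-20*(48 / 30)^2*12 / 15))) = -122259375/416 = -293892.73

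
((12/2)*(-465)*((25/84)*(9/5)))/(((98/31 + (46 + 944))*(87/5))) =-1081125/12499928 = -0.09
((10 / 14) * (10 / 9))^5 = 312500000/992436543 = 0.31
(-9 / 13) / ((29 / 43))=-387/377 = -1.03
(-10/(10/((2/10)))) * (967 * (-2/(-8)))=-48.35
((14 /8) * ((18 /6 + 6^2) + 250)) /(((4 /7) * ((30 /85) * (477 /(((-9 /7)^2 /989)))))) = 14739/1677344 = 0.01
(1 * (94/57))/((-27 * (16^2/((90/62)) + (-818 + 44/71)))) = 16685/175110327 = 0.00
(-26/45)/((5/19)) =-494/225 = -2.20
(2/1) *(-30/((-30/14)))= 28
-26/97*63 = -1638/97 = -16.89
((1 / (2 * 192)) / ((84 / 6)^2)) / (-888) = -1/66834432 = 0.00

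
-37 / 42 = -0.88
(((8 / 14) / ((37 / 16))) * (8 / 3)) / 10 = 256/3885 = 0.07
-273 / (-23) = 273/23 = 11.87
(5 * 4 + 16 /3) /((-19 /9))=-12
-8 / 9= -0.89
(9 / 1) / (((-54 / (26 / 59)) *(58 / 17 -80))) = 221/230454 = 0.00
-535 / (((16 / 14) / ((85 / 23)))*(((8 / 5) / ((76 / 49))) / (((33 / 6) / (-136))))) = 2795375/41216 = 67.82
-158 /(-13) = 158/13 = 12.15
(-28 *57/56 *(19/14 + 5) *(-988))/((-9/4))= -79557.52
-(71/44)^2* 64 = -20164/121 = -166.64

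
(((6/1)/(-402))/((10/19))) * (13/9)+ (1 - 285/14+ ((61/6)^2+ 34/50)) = 3969757/46900 = 84.64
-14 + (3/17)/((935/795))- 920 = -2968709/3179 = -933.85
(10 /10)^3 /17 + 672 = 11425/17 = 672.06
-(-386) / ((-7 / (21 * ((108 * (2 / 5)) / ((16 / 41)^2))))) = -26279073/80 = -328488.41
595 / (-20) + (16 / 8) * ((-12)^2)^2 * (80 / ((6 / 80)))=176947081/4 = 44236770.25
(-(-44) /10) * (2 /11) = 4/5 = 0.80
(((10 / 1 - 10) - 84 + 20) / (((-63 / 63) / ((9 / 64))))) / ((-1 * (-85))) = 9/85 = 0.11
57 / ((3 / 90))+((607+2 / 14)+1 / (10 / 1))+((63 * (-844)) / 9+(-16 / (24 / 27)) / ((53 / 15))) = -13340609/3710 = -3595.85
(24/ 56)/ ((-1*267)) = -1/623 = 0.00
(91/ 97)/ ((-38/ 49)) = -1.21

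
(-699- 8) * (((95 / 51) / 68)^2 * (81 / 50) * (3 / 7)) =-984447/2672672 = -0.37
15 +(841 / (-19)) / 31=7994/589 = 13.57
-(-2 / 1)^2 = -4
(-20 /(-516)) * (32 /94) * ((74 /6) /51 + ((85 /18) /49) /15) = 446680/136362933 = 0.00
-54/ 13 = -4.15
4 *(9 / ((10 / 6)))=108/5 = 21.60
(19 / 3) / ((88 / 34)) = 323/132 = 2.45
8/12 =2/3 = 0.67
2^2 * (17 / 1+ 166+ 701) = 3536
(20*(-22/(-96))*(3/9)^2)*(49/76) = 2695/8208 = 0.33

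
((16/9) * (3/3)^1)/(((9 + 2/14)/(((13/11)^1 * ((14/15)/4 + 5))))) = 14287/11880 = 1.20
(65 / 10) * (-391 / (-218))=5083/436 = 11.66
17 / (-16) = -17/16 = -1.06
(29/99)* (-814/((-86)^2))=-1073/33282 = -0.03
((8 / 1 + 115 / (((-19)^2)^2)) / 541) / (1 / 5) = 5213415/70503661 = 0.07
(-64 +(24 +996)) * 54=51624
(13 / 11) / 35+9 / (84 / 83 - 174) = -33647/1842610 = -0.02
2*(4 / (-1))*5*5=-200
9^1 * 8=72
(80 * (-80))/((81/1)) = -6400/81 = -79.01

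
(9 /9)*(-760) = -760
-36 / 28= -1.29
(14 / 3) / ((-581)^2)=2/144669 = 0.00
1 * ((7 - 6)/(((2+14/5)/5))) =1.04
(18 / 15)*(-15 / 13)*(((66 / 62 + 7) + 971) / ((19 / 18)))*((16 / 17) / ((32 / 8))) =-39334896/130169 = -302.18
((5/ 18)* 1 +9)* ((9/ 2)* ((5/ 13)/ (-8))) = -835/416 = -2.01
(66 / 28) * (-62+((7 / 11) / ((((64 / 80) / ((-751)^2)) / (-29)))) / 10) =-343492977/112 = -3066901.58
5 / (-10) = -1/2 = -0.50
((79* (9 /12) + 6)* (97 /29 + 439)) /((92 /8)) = 57726/23 = 2509.83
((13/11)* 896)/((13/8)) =7168/11 = 651.64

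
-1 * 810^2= -656100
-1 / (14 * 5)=-1/70 = -0.01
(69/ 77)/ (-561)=-23/14399 = 0.00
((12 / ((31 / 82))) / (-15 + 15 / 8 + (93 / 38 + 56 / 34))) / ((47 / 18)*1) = -45767808/33999095 = -1.35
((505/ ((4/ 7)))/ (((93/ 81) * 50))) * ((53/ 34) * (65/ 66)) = 4384107/185504 = 23.63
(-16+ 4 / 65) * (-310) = 64232/13 = 4940.92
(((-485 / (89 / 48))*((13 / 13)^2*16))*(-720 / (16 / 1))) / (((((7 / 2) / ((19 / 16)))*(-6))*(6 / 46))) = -50866800/623 = -81648.15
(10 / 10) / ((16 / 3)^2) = 9/256 = 0.04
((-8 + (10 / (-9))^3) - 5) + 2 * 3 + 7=-1000/729 = -1.37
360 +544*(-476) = -258584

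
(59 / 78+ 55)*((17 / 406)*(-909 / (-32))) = 22401699/337792 = 66.32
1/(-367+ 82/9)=-9/3221 = 0.00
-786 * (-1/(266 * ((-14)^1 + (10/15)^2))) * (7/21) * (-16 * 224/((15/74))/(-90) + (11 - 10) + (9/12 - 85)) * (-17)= 680698139/4867800 = 139.84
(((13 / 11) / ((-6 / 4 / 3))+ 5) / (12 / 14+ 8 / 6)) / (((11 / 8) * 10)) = 1218/13915 = 0.09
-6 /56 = -3/28 = -0.11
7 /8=0.88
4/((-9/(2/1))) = -8/9 = -0.89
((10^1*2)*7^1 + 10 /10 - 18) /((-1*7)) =-123/7 = -17.57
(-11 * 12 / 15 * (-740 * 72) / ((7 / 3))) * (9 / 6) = 2109888/7 = 301412.57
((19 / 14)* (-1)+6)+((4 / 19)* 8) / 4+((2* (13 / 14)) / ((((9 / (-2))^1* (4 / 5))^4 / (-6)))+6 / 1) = 25590989/2326968 = 11.00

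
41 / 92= 0.45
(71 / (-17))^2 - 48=-8831/289 = -30.56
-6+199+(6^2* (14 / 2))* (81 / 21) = 1165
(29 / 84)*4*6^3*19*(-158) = -6268176/7 = -895453.71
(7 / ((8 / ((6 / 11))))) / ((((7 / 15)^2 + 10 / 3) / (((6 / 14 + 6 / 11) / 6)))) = 16875/773432 = 0.02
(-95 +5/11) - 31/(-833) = -865979/9163 = -94.51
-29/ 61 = -0.48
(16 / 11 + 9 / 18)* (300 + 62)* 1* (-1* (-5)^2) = -194575/11 = -17688.64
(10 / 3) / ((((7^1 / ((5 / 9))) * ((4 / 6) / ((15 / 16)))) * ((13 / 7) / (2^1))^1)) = 125/312 = 0.40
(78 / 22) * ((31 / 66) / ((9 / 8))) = 1612/1089 = 1.48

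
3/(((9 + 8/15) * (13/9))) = 405/1859 = 0.22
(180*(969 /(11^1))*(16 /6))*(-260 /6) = -20155200/11 = -1832290.91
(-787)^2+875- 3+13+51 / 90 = 18607637/30 = 620254.57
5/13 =0.38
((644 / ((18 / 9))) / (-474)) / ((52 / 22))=-1771/6162 = -0.29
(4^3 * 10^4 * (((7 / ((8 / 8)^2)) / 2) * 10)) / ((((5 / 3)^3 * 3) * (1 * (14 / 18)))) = 2073600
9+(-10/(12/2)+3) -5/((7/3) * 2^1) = 389/42 = 9.26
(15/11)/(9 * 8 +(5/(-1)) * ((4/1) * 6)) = -5/176 = -0.03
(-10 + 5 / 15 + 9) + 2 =1.33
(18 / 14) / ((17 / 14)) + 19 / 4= 395/68 = 5.81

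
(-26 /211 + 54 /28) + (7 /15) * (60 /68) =111339/50218 = 2.22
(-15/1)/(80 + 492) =-0.03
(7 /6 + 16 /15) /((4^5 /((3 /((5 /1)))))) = 67/51200 = 0.00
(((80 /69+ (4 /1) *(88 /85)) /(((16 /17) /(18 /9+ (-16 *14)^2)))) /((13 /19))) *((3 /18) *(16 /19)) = 259988944/4485 = 57968.55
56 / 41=1.37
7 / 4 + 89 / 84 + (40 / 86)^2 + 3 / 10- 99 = -37149313/388290 = -95.67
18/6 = 3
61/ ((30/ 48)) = 488/5 = 97.60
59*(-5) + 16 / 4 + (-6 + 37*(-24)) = -1185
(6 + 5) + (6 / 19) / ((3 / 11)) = 231/19 = 12.16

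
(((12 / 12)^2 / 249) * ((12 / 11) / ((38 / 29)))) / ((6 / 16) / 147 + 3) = 22736/20417419 = 0.00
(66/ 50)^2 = 1089/625 = 1.74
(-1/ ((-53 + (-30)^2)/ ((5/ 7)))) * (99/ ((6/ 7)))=-15/154 = -0.10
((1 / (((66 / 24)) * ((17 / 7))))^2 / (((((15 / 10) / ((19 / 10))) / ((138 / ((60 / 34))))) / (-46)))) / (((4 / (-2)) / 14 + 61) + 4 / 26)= -89634818/53533425 = -1.67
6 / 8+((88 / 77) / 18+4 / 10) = 1529/1260 = 1.21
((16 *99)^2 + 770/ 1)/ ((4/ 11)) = 13804043/2 = 6902021.50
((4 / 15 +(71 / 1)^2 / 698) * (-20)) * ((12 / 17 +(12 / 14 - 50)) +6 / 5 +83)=-158897386/29665 = -5356.39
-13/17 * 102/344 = -39/172 = -0.23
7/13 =0.54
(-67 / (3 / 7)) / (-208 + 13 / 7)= 3283/4329 = 0.76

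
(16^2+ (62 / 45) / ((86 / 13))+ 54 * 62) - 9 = 6956728/1935 = 3595.21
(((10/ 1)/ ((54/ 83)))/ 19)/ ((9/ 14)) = 5810/4617 = 1.26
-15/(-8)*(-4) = -7.50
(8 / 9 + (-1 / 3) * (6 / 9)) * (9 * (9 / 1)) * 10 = 540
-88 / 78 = -44/39 = -1.13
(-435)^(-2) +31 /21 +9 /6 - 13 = -26554561/2649150 = -10.02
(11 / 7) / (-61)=-11/427 = -0.03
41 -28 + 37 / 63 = 856/63 = 13.59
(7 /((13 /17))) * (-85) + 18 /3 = -10037/13 = -772.08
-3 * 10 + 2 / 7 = -208/7 = -29.71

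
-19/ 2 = -9.50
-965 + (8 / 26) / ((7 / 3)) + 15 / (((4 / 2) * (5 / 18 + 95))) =-4301996/4459 = -964.79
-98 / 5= -19.60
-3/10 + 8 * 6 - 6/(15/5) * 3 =417/10 = 41.70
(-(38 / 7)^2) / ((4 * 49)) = -361/2401 = -0.15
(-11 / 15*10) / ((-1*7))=22/21 = 1.05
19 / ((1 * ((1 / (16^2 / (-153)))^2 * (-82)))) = -622592/959769 = -0.65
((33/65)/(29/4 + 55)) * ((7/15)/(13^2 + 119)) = 77/5826600 = 0.00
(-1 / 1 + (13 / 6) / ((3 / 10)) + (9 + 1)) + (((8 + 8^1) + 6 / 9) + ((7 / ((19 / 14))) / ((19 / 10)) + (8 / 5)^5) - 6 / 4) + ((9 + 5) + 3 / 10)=597910732/10153125 = 58.89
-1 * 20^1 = -20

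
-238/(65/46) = -10948/65 = -168.43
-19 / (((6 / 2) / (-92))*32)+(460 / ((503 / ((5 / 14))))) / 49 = 75422773/4140696 = 18.21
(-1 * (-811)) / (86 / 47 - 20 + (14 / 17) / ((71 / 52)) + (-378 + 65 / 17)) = -46007219/22223219 = -2.07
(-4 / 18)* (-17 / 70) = 17/315 = 0.05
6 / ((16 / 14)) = 21/4 = 5.25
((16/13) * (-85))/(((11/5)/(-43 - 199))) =149600/13 = 11507.69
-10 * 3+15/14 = -28.93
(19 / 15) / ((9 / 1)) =19/135 = 0.14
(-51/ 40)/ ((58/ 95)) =-2.09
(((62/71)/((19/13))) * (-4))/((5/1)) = -3224/6745 = -0.48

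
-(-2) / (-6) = -1/3 = -0.33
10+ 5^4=635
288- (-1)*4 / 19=5476/19 = 288.21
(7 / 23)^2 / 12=49/6348 = 0.01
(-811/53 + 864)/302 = 44981/16006 = 2.81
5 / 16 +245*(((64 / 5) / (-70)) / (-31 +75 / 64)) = 277101/152720 = 1.81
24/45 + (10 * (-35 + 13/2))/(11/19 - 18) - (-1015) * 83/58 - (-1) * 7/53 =773396273/526290 = 1469.52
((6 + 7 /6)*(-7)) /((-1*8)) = 301/48 = 6.27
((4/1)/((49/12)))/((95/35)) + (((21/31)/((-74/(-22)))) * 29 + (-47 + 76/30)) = -38.27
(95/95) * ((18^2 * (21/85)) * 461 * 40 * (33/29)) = 828074016/493 = 1679663.32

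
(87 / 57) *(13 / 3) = 377/57 = 6.61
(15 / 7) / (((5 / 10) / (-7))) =-30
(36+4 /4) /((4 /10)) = 185/2 = 92.50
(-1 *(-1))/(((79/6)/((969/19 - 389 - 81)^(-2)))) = 6/13869319 = 0.00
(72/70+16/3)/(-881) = -668/92505 = -0.01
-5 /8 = -0.62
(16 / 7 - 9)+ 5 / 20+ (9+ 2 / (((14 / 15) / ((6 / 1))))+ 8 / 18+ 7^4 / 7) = 90427/252 = 358.84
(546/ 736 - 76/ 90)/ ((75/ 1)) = -1699/1242000 = 0.00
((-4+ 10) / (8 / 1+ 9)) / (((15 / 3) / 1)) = 6/85 = 0.07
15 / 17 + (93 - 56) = 644/17 = 37.88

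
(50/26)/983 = 25/12779 = 0.00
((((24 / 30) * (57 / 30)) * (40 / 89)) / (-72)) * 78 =-988/1335 = -0.74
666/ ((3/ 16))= 3552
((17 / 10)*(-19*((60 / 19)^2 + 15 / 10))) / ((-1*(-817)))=-140811/310460 = -0.45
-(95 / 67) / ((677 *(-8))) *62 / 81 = 2945/14696316 = 0.00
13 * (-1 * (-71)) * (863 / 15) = 796549/15 = 53103.27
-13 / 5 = -2.60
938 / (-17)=-938/17 = -55.18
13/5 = 2.60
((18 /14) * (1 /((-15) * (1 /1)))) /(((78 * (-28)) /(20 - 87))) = -67/25480 = 0.00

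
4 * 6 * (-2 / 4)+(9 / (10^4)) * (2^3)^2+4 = -4964/625 = -7.94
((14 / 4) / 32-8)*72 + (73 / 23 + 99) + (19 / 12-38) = -277307/552 = -502.37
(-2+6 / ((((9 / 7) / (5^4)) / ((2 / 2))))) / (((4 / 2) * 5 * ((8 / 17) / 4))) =37162/15 = 2477.47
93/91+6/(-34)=0.85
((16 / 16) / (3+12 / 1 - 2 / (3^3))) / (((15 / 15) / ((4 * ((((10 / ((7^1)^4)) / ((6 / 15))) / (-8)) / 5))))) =-135/1935206 = 0.00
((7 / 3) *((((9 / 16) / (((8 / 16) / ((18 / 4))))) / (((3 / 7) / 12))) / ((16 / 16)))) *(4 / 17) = 1323/17 = 77.82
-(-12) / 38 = 6/19 = 0.32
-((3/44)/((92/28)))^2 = -441/1024144 = 0.00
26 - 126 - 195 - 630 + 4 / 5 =-4621/5 = -924.20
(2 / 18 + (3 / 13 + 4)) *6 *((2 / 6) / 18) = 508/1053 = 0.48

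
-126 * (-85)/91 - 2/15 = 22924/195 = 117.56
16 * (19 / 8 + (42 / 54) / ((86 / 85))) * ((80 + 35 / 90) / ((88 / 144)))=28167302/4257 = 6616.70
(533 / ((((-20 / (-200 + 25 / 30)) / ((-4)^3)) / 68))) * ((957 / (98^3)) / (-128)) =690819701/3764768 = 183.50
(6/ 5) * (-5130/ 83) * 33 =-203148/83 = -2447.57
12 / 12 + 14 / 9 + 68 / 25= 1187/225 = 5.28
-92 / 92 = -1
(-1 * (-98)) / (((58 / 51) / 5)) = 12495/29 = 430.86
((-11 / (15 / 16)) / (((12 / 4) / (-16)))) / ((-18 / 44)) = -152.97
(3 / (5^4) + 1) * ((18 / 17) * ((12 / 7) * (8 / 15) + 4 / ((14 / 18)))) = 2396448/371875 = 6.44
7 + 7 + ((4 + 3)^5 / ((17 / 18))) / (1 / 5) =1512868/17 = 88992.24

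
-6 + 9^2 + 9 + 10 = 94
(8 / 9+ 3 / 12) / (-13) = -41/468 = -0.09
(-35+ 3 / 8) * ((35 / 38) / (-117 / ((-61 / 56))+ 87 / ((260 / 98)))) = -5491525/24142008 = -0.23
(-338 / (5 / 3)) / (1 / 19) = -3853.20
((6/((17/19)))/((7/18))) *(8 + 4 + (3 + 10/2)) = 41040/119 = 344.87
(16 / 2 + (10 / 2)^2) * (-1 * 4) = -132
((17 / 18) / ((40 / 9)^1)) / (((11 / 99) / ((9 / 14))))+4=5857/1120 = 5.23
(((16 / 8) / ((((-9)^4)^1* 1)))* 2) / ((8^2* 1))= 1/104976 = 0.00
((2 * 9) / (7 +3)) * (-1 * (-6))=10.80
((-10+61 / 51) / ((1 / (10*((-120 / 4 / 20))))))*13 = 29185/17 = 1716.76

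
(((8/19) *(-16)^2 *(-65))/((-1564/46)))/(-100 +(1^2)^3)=-66560/31977 = -2.08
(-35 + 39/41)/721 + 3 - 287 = -284.05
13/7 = 1.86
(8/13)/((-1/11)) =-88/13 = -6.77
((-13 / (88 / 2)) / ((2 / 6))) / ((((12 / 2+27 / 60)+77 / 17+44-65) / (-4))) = -13260/37477 = -0.35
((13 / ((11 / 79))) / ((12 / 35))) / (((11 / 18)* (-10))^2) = 194103/26620 = 7.29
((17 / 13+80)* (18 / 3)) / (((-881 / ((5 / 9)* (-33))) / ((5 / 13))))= 581350/148889 = 3.90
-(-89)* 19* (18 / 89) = 342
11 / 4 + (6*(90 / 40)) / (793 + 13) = 1115/403 = 2.77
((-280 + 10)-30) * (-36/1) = 10800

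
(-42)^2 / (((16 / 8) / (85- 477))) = -345744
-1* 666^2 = -443556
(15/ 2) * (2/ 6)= 2.50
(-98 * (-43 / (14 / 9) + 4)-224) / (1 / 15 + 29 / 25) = 6825/4 = 1706.25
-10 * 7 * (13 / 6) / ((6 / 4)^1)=-910/9 = -101.11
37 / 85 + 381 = 32422/85 = 381.44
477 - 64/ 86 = 20479/43 = 476.26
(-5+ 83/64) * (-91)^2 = -1962597/64 = -30665.58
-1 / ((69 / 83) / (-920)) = 3320/3 = 1106.67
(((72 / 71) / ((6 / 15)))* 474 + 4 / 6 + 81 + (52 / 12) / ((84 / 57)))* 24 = 15342954/497 = 30871.13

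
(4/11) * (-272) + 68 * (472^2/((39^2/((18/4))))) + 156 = 83427348/1859 = 44877.54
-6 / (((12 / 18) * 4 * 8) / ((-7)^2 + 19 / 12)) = -1821/128 = -14.23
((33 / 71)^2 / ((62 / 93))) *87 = 284229/10082 = 28.19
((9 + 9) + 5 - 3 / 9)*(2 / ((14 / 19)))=1292/21 = 61.52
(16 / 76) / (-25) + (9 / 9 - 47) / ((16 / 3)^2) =-98837/60800 = -1.63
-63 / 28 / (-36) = 1/16 = 0.06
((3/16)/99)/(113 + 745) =1/453024 = 0.00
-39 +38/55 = -2107/55 = -38.31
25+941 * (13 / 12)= 12533/12 = 1044.42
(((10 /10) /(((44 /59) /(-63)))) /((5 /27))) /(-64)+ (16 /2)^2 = 1001479/14080 = 71.13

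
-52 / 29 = -1.79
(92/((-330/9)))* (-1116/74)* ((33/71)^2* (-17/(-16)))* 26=421192629/1865170 = 225.82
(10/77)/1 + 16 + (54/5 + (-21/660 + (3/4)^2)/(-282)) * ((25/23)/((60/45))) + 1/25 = 289203657/11580800 = 24.97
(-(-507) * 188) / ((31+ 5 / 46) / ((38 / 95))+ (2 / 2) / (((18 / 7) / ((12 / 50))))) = 657680400/537269 = 1224.12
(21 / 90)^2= 49/900 = 0.05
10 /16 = 5/8 = 0.62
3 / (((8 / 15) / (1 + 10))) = 495/8 = 61.88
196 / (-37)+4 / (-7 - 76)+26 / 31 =-429050/95201 = -4.51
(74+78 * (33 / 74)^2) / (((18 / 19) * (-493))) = -4656577/24297012 = -0.19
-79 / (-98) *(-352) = -283.76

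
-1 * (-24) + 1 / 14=337/14 = 24.07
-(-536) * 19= 10184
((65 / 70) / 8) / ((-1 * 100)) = -13/11200 = 0.00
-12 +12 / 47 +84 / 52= -6189/611 = -10.13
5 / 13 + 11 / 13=16/13 = 1.23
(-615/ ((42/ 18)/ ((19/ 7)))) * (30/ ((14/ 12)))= -6309900/343 = -18396.21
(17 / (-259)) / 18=-17/4662 = 0.00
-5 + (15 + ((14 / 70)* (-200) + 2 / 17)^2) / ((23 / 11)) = 5070974/6647 = 762.90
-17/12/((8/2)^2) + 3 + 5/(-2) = 79/192 = 0.41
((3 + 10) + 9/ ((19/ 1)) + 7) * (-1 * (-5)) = 1945/19 = 102.37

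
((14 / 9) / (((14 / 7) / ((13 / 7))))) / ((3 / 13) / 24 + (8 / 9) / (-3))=-4056/805 = -5.04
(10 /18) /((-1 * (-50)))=1/90 = 0.01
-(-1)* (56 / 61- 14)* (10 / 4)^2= -9975/122 = -81.76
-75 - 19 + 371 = 277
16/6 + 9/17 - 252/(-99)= 3221/561 = 5.74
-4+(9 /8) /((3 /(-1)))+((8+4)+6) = 109/8 = 13.62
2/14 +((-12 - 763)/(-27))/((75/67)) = 14620/567 = 25.78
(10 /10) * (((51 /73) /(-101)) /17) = -3/7373 = 0.00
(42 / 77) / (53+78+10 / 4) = 4/979 = 0.00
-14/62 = -7/31 = -0.23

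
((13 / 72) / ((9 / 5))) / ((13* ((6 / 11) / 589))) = 32395/3888 = 8.33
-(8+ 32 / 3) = -56/3 = -18.67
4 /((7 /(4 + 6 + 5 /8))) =85/14 = 6.07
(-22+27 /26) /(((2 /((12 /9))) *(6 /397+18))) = -216365/278928 = -0.78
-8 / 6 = -4/3 = -1.33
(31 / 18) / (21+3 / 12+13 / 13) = 62/801 = 0.08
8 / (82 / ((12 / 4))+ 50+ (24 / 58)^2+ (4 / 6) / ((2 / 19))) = 20184/211523 = 0.10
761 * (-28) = -21308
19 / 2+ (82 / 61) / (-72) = 20821/2196 = 9.48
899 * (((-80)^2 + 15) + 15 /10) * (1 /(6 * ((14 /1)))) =11536867/168 = 68671.83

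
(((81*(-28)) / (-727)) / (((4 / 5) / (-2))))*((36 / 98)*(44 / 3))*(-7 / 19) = 213840/13813 = 15.48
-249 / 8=-31.12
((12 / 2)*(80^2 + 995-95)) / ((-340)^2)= 219/578 = 0.38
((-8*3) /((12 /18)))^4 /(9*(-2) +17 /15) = -25194240/253 = -99581.98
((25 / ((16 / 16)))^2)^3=244140625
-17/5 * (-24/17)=24/5 = 4.80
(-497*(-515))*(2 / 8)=255955/4 = 63988.75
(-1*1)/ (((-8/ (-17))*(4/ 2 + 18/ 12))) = -17/28 = -0.61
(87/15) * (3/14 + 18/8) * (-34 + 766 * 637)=244075977/35 = 6973599.34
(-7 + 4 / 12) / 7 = -20/21 = -0.95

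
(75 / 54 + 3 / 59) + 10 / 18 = 2119/1062 = 2.00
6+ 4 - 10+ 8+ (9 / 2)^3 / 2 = 857/16 = 53.56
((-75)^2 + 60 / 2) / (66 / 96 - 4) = -90480/53 = -1707.17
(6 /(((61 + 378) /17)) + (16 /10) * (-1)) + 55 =117723/2195 = 53.63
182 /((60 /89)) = 8099/30 = 269.97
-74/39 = -1.90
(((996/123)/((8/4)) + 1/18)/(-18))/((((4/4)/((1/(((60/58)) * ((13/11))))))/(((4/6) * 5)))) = -74327/119556 = -0.62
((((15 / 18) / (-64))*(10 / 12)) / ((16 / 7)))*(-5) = 875/36864 = 0.02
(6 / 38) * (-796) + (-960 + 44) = -19792/19 = -1041.68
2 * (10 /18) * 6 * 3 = 20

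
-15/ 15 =-1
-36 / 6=-6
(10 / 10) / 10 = 1/10 = 0.10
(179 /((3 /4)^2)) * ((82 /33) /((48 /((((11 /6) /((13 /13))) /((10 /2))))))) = 7339/1215 = 6.04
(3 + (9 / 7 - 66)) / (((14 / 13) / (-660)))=1853280/49 = 37822.04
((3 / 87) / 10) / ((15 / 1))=1/4350 = 0.00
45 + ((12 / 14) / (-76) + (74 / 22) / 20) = 1321291/29260 = 45.16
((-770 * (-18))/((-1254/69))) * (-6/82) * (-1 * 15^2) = -9780750/779 = -12555.52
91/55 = 1.65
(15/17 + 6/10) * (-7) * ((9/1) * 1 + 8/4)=-9702/85 = -114.14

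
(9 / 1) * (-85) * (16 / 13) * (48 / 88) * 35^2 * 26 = -179928000/11 = -16357090.91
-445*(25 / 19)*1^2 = -11125/19 = -585.53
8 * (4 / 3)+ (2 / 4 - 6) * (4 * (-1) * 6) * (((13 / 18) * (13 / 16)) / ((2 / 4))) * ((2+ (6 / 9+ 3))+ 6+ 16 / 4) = 87757/36 = 2437.69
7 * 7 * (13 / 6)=637/6 = 106.17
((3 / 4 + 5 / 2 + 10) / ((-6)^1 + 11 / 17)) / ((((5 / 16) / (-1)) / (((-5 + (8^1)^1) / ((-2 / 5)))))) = -5406/91 = -59.41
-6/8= -3/4 = -0.75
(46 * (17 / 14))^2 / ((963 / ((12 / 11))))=611524/173019 = 3.53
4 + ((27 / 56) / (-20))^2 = 4.00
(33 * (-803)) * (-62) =1642938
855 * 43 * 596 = 21911940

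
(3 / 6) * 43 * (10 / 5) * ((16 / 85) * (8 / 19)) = 3.41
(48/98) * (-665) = -2280/7 = -325.71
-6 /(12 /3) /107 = -3/214 = -0.01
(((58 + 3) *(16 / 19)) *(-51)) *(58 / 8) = -360876/19 = -18993.47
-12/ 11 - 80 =-892/11 = -81.09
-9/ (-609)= 3/203 = 0.01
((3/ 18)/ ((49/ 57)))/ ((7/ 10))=95/343 = 0.28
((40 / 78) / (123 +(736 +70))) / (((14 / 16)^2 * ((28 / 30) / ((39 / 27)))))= 3200/2867823 = 0.00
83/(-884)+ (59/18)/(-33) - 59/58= -9216307/7613892 = -1.21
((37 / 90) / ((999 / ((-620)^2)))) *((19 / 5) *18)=292144/27 = 10820.15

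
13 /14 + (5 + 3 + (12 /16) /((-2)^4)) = 4021/448 = 8.98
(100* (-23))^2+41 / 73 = 386170041/73 = 5290000.56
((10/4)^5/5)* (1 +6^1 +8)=292.97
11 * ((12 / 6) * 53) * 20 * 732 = 17070240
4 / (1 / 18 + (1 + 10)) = 72/199 = 0.36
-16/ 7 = -2.29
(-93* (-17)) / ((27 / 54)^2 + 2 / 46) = 48484/9 = 5387.11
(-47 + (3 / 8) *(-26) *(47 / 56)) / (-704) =12361/157696 = 0.08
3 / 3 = 1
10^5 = 100000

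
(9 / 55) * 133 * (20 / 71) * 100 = 478800/781 = 613.06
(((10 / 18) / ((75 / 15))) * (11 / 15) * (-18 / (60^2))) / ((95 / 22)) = -121/1282500 = 0.00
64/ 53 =1.21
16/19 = 0.84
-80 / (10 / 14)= -112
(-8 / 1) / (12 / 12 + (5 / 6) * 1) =-48/11 = -4.36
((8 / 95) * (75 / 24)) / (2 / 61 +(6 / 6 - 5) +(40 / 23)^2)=-161345/577942 = -0.28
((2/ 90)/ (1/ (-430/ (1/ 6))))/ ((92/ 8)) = -344/69 = -4.99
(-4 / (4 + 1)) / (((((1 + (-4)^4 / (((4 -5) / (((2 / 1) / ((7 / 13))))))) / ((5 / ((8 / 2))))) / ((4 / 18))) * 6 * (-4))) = -7/718092 = 0.00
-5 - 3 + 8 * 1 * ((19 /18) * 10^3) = 75928/9 = 8436.44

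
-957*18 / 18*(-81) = 77517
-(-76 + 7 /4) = 297/4 = 74.25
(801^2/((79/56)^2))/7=287437248/6241 = 46056.28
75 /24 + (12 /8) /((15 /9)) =161/40 = 4.02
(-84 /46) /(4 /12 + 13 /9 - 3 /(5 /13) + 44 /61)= 115290/334673 = 0.34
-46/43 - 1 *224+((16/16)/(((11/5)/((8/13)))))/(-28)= -9688108/43043 = -225.08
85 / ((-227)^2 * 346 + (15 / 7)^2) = 4165/873622891 = 0.00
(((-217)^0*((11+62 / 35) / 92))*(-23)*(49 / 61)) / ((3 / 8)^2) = -16688/915 = -18.24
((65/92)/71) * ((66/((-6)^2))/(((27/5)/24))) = 3575/44091 = 0.08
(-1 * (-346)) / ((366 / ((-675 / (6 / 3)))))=-38925/122 = -319.06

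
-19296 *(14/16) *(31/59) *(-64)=33497856/59 = 567760.27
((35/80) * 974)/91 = 487/104 = 4.68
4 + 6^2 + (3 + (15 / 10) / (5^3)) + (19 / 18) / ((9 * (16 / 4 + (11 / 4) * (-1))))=872893/20250 = 43.11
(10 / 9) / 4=5/18 = 0.28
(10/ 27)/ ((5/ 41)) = 82/27 = 3.04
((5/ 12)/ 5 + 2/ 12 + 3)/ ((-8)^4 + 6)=13/16408 = 0.00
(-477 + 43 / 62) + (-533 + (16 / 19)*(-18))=-1206819/1178 = -1024.46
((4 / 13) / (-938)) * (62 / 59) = -124/359723 = 0.00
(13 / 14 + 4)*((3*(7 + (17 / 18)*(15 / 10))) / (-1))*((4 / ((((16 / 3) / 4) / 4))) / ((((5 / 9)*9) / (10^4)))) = -20907000/7 = -2986714.29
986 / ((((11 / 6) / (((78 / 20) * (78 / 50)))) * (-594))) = -5.51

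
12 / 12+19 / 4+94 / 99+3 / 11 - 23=-577/36 = -16.03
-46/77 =-0.60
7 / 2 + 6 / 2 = 13/2 = 6.50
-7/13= -0.54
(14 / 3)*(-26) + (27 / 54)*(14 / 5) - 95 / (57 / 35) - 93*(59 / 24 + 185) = -2113427/120 = -17611.89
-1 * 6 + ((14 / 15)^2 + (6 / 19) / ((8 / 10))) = -40477/8550 = -4.73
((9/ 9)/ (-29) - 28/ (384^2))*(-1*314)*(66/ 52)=64014709/4632576 = 13.82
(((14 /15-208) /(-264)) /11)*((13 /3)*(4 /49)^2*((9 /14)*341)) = 1251718/2773155 = 0.45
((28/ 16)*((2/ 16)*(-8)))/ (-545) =7/2180 = 0.00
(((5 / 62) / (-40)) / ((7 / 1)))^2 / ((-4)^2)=1/192876544 = 0.00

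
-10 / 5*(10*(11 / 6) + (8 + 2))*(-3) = 170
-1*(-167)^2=-27889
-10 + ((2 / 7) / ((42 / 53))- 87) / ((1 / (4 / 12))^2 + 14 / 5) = -150410/8673 = -17.34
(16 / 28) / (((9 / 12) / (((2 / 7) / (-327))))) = -32/48069 = 0.00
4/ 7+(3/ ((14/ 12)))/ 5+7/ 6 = 473/210 = 2.25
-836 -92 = -928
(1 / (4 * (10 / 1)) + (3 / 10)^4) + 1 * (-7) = -69669/10000 = -6.97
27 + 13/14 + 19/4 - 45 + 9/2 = -219/28 = -7.82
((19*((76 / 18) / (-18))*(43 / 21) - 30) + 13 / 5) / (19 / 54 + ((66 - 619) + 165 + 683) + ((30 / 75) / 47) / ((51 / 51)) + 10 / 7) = -29201288/237273849 = -0.12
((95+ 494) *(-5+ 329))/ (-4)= -47709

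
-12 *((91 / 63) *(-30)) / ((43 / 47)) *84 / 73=2052960/3139 = 654.02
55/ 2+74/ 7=38.07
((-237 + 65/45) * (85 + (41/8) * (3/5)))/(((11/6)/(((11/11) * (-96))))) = 11950016/11 = 1086365.09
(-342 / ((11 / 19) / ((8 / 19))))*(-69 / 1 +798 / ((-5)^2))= 2536272/275 = 9222.81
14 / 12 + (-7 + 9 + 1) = 25/6 = 4.17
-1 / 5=-0.20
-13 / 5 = -2.60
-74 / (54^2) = -0.03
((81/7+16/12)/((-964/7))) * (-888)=20054/241 = 83.21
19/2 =9.50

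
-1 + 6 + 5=10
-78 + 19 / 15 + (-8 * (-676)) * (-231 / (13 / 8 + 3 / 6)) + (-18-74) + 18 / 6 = -149952022/255 = -588047.15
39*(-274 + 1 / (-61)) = -651885/61 = -10686.64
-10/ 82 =-5/41 = -0.12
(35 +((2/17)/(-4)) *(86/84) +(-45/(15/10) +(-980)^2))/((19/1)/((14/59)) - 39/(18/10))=124678027/7582 = 16443.95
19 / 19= 1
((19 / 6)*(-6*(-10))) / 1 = 190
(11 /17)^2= 121/289 = 0.42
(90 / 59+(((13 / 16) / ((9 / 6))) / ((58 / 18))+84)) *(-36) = -10556757/3422 = -3084.97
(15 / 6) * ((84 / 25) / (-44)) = -21/110 = -0.19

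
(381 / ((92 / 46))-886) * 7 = -9737/2 = -4868.50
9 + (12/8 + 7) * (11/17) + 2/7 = 207/14 = 14.79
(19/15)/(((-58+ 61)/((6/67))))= 38/1005 = 0.04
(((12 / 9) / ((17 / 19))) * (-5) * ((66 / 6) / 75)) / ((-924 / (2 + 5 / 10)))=19/6426 = 0.00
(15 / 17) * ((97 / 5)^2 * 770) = 4346958/17 = 255703.41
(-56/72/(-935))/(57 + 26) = 7/698445 = 0.00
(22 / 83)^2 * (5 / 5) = 484/6889 = 0.07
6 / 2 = 3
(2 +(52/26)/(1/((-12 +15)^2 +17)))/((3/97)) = 1746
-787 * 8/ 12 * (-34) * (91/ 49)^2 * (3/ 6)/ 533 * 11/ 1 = 634.88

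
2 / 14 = 1/7 = 0.14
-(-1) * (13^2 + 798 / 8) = 1075/4 = 268.75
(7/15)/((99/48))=112/495 = 0.23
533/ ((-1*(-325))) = 41/25 = 1.64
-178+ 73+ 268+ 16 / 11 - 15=149.45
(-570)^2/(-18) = -18050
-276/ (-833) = 276/833 = 0.33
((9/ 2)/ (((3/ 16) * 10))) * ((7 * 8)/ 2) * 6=2016/5 = 403.20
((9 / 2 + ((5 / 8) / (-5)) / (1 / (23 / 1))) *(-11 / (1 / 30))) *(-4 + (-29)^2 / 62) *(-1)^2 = -1271985/248 = -5128.97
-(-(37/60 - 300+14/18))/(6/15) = -53749/72 = -746.51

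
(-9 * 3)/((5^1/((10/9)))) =-6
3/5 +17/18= 139/90 = 1.54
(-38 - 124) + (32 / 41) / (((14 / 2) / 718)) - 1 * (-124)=12070/287 = 42.06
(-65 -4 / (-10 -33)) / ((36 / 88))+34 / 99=-673960/4257 = -158.32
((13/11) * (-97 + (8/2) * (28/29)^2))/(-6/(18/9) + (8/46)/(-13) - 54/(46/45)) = 27718197/14041336 = 1.97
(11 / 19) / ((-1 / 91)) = -1001/19 = -52.68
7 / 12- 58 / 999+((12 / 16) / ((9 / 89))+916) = 923018/999 = 923.94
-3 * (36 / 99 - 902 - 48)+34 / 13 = 407768/143 = 2851.52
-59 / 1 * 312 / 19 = -18408/19 = -968.84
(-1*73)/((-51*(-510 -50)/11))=-803/28560 = -0.03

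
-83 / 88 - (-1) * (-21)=-1931/88 = -21.94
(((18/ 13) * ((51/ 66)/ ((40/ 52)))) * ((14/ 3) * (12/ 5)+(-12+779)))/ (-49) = -595323/26950 = -22.09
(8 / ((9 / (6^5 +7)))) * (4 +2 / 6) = 809432/27 = 29978.96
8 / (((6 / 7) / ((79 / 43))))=2212/129 = 17.15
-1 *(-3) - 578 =-575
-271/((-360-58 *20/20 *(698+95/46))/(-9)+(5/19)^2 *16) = -20251017/340205087 = -0.06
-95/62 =-1.53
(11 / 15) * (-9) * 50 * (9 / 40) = -297/4 = -74.25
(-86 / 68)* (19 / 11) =-817/374 = -2.18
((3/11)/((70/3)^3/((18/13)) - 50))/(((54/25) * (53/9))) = 243/103417204 = 0.00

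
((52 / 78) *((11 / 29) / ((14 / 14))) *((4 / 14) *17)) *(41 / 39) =30668/23751 = 1.29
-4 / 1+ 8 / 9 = -28/9 = -3.11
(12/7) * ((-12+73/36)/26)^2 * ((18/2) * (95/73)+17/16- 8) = 1417691/1177344 = 1.20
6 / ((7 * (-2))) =-0.43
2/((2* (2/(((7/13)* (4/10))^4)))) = 19208/17850625 = 0.00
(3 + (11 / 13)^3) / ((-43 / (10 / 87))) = -79220/8218977 = -0.01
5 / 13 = 0.38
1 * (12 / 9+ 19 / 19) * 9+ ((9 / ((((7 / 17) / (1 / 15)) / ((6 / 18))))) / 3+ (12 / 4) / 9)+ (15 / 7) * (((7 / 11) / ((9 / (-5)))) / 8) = 197741/9240 = 21.40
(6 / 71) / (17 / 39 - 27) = -117/36778 = 0.00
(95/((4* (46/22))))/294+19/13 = 527497/351624 = 1.50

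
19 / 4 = 4.75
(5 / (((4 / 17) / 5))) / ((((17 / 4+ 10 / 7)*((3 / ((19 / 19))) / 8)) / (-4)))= -95200/477 = -199.58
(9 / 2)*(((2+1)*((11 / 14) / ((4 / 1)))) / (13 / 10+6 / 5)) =297/280 = 1.06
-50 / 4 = -25/2 = -12.50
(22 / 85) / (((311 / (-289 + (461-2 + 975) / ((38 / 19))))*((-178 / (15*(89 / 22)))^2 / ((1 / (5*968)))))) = 963/112591952 = 0.00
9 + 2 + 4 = 15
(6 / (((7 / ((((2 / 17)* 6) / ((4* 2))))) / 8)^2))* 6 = 5184/14161 = 0.37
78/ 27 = 26/9 = 2.89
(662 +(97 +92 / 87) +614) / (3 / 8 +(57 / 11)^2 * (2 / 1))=115717624/4554189 = 25.41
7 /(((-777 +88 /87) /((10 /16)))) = -3045/540088 = -0.01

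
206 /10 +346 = 1833/5 = 366.60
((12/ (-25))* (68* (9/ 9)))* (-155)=5059.20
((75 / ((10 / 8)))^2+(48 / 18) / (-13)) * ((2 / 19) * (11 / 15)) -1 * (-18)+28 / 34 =56063408/188955 = 296.70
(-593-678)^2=1615441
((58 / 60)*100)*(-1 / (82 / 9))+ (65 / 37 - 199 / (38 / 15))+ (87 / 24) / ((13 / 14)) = -125152141/1498796 = -83.50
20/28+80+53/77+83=12659/77 = 164.40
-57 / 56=-1.02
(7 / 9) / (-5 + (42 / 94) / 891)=-10857/69788 = -0.16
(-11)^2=121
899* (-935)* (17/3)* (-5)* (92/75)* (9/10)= 131464366/5 = 26292873.20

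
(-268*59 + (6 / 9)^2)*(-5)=711520/9 = 79057.78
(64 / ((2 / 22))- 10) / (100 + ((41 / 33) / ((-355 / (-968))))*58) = 369555/157882 = 2.34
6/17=0.35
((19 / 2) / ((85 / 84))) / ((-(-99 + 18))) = 266/2295 = 0.12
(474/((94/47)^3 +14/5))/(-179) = -395/1611 = -0.25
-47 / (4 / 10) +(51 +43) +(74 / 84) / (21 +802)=-406132/17283 = -23.50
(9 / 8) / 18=1/16 = 0.06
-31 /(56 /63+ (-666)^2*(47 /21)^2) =-13671/979815596 = 0.00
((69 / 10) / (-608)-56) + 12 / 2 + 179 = 784251/6080 = 128.99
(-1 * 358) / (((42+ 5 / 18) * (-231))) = 2148/58597 = 0.04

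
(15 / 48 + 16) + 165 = 2901/16 = 181.31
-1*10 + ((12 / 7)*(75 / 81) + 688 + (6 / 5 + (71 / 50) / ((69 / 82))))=24722651/36225 = 682.47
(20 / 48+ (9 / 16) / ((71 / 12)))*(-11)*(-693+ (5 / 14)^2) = 162827797/41748 = 3900.25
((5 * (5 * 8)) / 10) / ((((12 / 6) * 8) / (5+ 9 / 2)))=95/8 = 11.88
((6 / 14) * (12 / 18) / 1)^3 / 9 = 8/3087 = 0.00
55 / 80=11/16 = 0.69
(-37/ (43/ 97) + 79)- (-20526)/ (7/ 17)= 15003162/301 = 49844.39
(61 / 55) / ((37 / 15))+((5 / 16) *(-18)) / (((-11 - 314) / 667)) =2538381/211640 = 11.99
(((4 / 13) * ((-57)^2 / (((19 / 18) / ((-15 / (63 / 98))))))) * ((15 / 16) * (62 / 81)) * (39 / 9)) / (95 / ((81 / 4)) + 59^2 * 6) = -2783025/846073 = -3.29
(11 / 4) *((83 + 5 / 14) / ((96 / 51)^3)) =63068181/1835008 = 34.37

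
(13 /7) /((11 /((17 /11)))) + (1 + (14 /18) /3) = 34765/22869 = 1.52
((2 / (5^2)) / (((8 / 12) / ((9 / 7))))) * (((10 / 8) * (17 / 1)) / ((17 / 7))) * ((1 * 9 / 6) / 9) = 9/40 = 0.22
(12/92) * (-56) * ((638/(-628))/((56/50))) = 23925/3611 = 6.63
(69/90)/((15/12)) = 46/75 = 0.61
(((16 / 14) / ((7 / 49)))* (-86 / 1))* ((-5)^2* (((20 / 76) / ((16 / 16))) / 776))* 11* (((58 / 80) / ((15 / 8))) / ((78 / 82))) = -5623970/215631 = -26.08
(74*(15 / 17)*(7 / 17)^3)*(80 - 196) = -44164680/83521 = -528.79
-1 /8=-0.12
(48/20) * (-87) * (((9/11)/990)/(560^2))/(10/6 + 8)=-27/474320000 = 0.00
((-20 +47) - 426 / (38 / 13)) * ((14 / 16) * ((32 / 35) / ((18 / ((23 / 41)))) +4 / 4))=-1248602/11685 = -106.86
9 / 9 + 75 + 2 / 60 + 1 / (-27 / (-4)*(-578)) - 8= 5308621/78030 = 68.03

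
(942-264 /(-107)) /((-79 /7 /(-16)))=11318496/8453 = 1338.99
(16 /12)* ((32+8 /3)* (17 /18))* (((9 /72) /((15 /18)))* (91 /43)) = 80444/5805 = 13.86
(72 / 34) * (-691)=-1463.29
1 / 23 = 0.04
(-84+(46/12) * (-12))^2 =16900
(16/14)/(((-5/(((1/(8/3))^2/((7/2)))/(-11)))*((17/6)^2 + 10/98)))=81/788755 = 0.00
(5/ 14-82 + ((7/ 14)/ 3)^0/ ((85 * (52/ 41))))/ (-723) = 2525743/22369620 = 0.11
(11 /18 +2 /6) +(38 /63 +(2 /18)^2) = 1769/1134 = 1.56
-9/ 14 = -0.64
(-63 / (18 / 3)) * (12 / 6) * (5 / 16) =-105/16 = -6.56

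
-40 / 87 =-0.46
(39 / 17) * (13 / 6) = 169/34 = 4.97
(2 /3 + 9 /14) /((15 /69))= 253/42 = 6.02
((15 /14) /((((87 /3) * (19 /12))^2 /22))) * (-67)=-1591920/2125207 = -0.75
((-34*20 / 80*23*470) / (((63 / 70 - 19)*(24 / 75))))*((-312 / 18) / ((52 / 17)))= -195255625/2172 = -89896.70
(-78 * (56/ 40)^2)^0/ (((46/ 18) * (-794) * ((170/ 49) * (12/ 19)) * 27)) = -931/111763440 = 0.00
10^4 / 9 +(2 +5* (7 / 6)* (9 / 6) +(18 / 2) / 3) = 40495/36 = 1124.86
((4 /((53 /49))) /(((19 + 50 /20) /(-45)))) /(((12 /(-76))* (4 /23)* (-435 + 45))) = -21413/29627 = -0.72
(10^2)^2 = 10000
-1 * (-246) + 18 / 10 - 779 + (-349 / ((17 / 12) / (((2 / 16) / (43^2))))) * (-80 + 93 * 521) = -420204751/314330 = -1336.83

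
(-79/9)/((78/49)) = -3871/702 = -5.51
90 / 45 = 2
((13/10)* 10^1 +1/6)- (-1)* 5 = 109/6 = 18.17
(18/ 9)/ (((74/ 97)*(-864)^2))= 97/27620352 = 0.00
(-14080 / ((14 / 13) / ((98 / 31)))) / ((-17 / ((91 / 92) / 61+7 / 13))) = 1348.57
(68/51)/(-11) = -4/33 = -0.12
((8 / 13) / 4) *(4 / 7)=8/91 = 0.09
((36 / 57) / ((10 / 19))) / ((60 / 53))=53/50 = 1.06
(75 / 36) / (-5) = -5/12 = -0.42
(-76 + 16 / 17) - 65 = -2381/17 = -140.06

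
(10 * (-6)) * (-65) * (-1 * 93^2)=-33731100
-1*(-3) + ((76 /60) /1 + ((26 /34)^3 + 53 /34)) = 924529/147390 = 6.27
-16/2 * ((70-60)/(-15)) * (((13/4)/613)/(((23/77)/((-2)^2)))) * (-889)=-14238224/42297 = -336.62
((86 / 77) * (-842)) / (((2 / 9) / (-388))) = 126431352/77 = 1641965.61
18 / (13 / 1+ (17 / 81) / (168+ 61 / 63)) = 862245/622792 = 1.38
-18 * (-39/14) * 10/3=1170/7 = 167.14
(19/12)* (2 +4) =19/2 = 9.50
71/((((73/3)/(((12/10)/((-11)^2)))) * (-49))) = -1278/2164085 = 0.00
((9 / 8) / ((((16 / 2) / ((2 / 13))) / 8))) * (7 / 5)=63/260 = 0.24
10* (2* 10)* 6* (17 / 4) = 5100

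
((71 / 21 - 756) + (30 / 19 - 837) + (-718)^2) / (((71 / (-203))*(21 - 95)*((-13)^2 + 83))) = 743344124/9433557 = 78.80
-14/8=-7/4 = -1.75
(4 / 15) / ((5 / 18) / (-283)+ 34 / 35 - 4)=-47544/540139 = -0.09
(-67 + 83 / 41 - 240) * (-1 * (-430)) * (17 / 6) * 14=-213276560/41 = -5201867.32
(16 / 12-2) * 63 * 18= -756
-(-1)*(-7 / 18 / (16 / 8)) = -7/36 = -0.19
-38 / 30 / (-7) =19/105 = 0.18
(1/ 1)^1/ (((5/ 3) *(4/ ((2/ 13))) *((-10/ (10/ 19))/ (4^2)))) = -24/1235 = -0.02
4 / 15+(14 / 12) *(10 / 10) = 43/30 = 1.43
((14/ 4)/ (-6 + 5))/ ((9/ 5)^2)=-175/162 = -1.08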